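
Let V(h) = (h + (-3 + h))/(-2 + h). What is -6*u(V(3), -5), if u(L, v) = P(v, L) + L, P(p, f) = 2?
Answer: -30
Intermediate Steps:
V(h) = (-3 + 2*h)/(-2 + h)
u(L, v) = 2 + L
-6*u(V(3), -5) = -6*(2 + (-3 + 2*3)/(-2 + 3)) = -6*(2 + (-3 + 6)/1) = -6*(2 + 1*3) = -6*(2 + 3) = -6*5 = -30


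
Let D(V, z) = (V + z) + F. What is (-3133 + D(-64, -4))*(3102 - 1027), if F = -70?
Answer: -6787325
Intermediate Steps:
D(V, z) = -70 + V + z (D(V, z) = (V + z) - 70 = -70 + V + z)
(-3133 + D(-64, -4))*(3102 - 1027) = (-3133 + (-70 - 64 - 4))*(3102 - 1027) = (-3133 - 138)*2075 = -3271*2075 = -6787325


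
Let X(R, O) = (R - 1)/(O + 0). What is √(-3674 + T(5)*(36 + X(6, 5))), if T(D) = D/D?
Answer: I*√3637 ≈ 60.308*I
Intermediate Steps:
X(R, O) = (-1 + R)/O
T(D) = 1
√(-3674 + T(5)*(36 + X(6, 5))) = √(-3674 + 1*(36 + (-1 + 6)/5)) = √(-3674 + 1*(36 + (⅕)*5)) = √(-3674 + 1*(36 + 1)) = √(-3674 + 1*37) = √(-3674 + 37) = √(-3637) = I*√3637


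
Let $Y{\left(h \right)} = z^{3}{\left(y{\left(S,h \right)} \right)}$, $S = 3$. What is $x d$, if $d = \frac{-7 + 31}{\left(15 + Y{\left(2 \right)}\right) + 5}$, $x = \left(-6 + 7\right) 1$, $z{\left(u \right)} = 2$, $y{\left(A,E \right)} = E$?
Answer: $\frac{6}{7} \approx 0.85714$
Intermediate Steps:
$x = 1$ ($x = 1 \cdot 1 = 1$)
$Y{\left(h \right)} = 8$ ($Y{\left(h \right)} = 2^{3} = 8$)
$d = \frac{6}{7}$ ($d = \frac{-7 + 31}{\left(15 + 8\right) + 5} = \frac{24}{23 + 5} = \frac{24}{28} = 24 \cdot \frac{1}{28} = \frac{6}{7} \approx 0.85714$)
$x d = 1 \cdot \frac{6}{7} = \frac{6}{7}$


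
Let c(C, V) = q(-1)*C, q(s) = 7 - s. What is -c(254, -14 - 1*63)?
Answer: -2032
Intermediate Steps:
c(C, V) = 8*C (c(C, V) = (7 - 1*(-1))*C = (7 + 1)*C = 8*C)
-c(254, -14 - 1*63) = -8*254 = -1*2032 = -2032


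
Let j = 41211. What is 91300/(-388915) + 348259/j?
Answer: 26336116937/3205515213 ≈ 8.2159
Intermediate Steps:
91300/(-388915) + 348259/j = 91300/(-388915) + 348259/41211 = 91300*(-1/388915) + 348259*(1/41211) = -18260/77783 + 348259/41211 = 26336116937/3205515213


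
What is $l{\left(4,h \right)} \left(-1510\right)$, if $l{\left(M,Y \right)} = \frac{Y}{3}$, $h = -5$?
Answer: $\frac{7550}{3} \approx 2516.7$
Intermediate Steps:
$l{\left(M,Y \right)} = \frac{Y}{3}$ ($l{\left(M,Y \right)} = Y \frac{1}{3} = \frac{Y}{3}$)
$l{\left(4,h \right)} \left(-1510\right) = \frac{1}{3} \left(-5\right) \left(-1510\right) = \left(- \frac{5}{3}\right) \left(-1510\right) = \frac{7550}{3}$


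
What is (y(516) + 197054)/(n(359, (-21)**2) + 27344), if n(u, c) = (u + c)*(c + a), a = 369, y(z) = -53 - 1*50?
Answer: 196951/675344 ≈ 0.29163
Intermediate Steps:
y(z) = -103 (y(z) = -53 - 50 = -103)
n(u, c) = (369 + c)*(c + u) (n(u, c) = (u + c)*(c + 369) = (c + u)*(369 + c) = (369 + c)*(c + u))
(y(516) + 197054)/(n(359, (-21)**2) + 27344) = (-103 + 197054)/((((-21)**2)**2 + 369*(-21)**2 + 369*359 + (-21)**2*359) + 27344) = 196951/((441**2 + 369*441 + 132471 + 441*359) + 27344) = 196951/((194481 + 162729 + 132471 + 158319) + 27344) = 196951/(648000 + 27344) = 196951/675344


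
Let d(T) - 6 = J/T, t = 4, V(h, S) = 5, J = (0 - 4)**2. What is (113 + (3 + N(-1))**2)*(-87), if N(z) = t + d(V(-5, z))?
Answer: -816582/25 ≈ -32663.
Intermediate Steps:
J = 16 (J = (-4)**2 = 16)
d(T) = 6 + 16/T
N(z) = 66/5 (N(z) = 4 + (6 + 16/5) = 4 + 46/5 = 66/5)
(113 + (3 + N(-1))**2)*(-87) = (113 + (3 + 66/5)**2)*(-87) = (113 + (81/5)**2)*(-87) = (113 + 6561/25)*(-87) = (9386/25)*(-87) = -816582/25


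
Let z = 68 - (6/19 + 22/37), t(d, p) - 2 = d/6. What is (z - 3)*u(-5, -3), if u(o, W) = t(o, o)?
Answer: 315385/4218 ≈ 74.771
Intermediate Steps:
t(d, p) = 2 + d/6
u(o, W) = 2 + o/6
z = 47164/703 (z = 68 - (6*(1/19) + 22*(1/37)) = 68 - (6/19 + 22/37) = 68 - 1*640/703 = 68 - 640/703 = 47164/703 ≈ 67.090)
(z - 3)*u(-5, -3) = (47164/703 - 3)*(2 + (1/6)*(-5)) = 45055*(2 - 5/6)/703 = (45055/703)*(7/6) = 315385/4218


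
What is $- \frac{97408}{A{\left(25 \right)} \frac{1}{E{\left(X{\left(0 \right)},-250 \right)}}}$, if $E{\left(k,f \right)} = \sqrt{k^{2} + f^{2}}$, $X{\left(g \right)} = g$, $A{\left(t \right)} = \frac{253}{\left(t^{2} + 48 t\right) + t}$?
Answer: $- \frac{45051200000}{253} \approx -1.7807 \cdot 10^{8}$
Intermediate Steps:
$A{\left(t \right)} = \frac{253}{t^{2} + 49 t}$
$E{\left(k,f \right)} = \sqrt{f^{2} + k^{2}}$
$- \frac{97408}{A{\left(25 \right)} \frac{1}{E{\left(X{\left(0 \right)},-250 \right)}}} = - \frac{97408}{\frac{253}{25 \left(49 + 25\right)} \frac{1}{\sqrt{\left(-250\right)^{2} + 0^{2}}}} = - \frac{97408}{253 \cdot \frac{1}{25} \cdot \frac{1}{74} \frac{1}{\sqrt{62500 + 0}}} = - \frac{97408}{253 \cdot \frac{1}{25} \cdot \frac{1}{74} \frac{1}{\sqrt{62500}}} = - \frac{97408}{\frac{253}{1850} \cdot \frac{1}{250}} = - \frac{97408}{\frac{253}{462500}} = \left(-97408\right) \frac{462500}{253} = - \frac{45051200000}{253}$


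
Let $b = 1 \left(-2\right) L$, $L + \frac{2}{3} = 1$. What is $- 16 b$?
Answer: $\frac{32}{3} \approx 10.667$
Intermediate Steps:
$L = \frac{1}{3}$ ($L = - \frac{2}{3} + 1 = \frac{1}{3} \approx 0.33333$)
$b = - \frac{2}{3}$ ($b = 1 \left(-2\right) \frac{1}{3} = \left(-2\right) \frac{1}{3} = - \frac{2}{3} \approx -0.66667$)
$- 16 b = \left(-16\right) \left(- \frac{2}{3}\right) = \frac{32}{3}$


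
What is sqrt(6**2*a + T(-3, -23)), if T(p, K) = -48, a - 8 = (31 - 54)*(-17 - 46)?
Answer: 2*sqrt(13101) ≈ 228.92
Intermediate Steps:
a = 1457 (a = 8 + (31 - 54)*(-17 - 46) = 8 - 23*(-63) = 8 + 1449 = 1457)
sqrt(6**2*a + T(-3, -23)) = sqrt(6**2*1457 - 48) = sqrt(36*1457 - 48) = sqrt(52452 - 48) = sqrt(52404) = 2*sqrt(13101)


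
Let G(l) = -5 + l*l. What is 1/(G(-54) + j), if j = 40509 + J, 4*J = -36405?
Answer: 4/137275 ≈ 2.9139e-5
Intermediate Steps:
J = -36405/4 (J = (¼)*(-36405) = -36405/4 ≈ -9101.3)
G(l) = -5 + l²
j = 125631/4 (j = 40509 - 36405/4 = 125631/4 ≈ 31408.)
1/(G(-54) + j) = 1/((-5 + (-54)²) + 125631/4) = 1/((-5 + 2916) + 125631/4) = 1/(2911 + 125631/4) = 1/(137275/4) = 4/137275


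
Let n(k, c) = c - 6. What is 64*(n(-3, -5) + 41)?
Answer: 1920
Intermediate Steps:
n(k, c) = -6 + c
64*(n(-3, -5) + 41) = 64*((-6 - 5) + 41) = 64*(-11 + 41) = 64*30 = 1920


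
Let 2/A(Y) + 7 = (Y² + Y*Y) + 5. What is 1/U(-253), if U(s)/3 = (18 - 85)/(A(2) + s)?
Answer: 758/603 ≈ 1.2570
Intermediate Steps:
A(Y) = 2/(-2 + 2*Y²) (A(Y) = 2/(-7 + ((Y² + Y*Y) + 5)) = 2/(-7 + ((Y² + Y²) + 5)) = 2/(-7 + (2*Y² + 5)) = 2/(-7 + (5 + 2*Y²)) = 2/(-2 + 2*Y²))
U(s) = -201/(⅓ + s) (U(s) = 3*((18 - 85)/(1/(-1 + 2²) + s)) = 3*(-67/(1/(-1 + 4) + s)) = 3*(-67/(1/3 + s)) = 3*(-67/(⅓ + s)) = -201/(⅓ + s))
1/U(-253) = 1/(-603/(1 + 3*(-253))) = 1/(-603/(1 - 759)) = 1/(-603/(-758)) = 1/(-603*(-1/758)) = 1/(603/758) = 758/603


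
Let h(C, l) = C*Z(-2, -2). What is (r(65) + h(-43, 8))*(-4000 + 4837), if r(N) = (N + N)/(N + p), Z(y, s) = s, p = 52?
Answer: 72912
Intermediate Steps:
r(N) = 2*N/(52 + N) (r(N) = (N + N)/(N + 52) = (2*N)/(52 + N) = 2*N/(52 + N))
h(C, l) = -2*C (h(C, l) = C*(-2) = -2*C)
(r(65) + h(-43, 8))*(-4000 + 4837) = (2*65/(52 + 65) - 2*(-43))*(-4000 + 4837) = (2*65/117 + 86)*837 = (2*65*(1/117) + 86)*837 = (10/9 + 86)*837 = (784/9)*837 = 72912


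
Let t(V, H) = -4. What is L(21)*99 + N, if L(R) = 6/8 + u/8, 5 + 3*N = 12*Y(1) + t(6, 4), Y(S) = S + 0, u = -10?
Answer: -97/2 ≈ -48.500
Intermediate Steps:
Y(S) = S
N = 1 (N = -5/3 + (12*1 - 4)/3 = -5/3 + (12 - 4)/3 = -5/3 + (1/3)*8 = -5/3 + 8/3 = 1)
L(R) = -1/2 (L(R) = 6/8 - 10/8 = 6*(1/8) - 10*1/8 = 3/4 - 5/4 = -1/2)
L(21)*99 + N = -1/2*99 + 1 = -99/2 + 1 = -97/2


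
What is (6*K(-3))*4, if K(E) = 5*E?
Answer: -360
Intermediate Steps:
(6*K(-3))*4 = (6*(5*(-3)))*4 = (6*(-15))*4 = -90*4 = -360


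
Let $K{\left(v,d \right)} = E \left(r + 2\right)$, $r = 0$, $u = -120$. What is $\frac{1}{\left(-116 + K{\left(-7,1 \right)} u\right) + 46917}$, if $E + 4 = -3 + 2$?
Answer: $\frac{1}{48001} \approx 2.0833 \cdot 10^{-5}$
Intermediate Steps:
$E = -5$ ($E = -4 + \left(-3 + 2\right) = -4 - 1 = -5$)
$K{\left(v,d \right)} = -10$ ($K{\left(v,d \right)} = - 5 \left(0 + 2\right) = \left(-5\right) 2 = -10$)
$\frac{1}{\left(-116 + K{\left(-7,1 \right)} u\right) + 46917} = \frac{1}{\left(-116 - -1200\right) + 46917} = \frac{1}{\left(-116 + 1200\right) + 46917} = \frac{1}{1084 + 46917} = \frac{1}{48001}$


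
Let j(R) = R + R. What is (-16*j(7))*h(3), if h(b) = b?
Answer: -672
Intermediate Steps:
j(R) = 2*R
(-16*j(7))*h(3) = -32*7*3 = -16*14*3 = -224*3 = -672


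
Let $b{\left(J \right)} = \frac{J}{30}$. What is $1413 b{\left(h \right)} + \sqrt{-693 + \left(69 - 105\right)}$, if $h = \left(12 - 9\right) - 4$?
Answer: $- \frac{471}{10} + 27 i \approx -47.1 + 27.0 i$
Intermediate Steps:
$h = -1$ ($h = 3 - 4 = -1$)
$b{\left(J \right)} = \frac{J}{30}$ ($b{\left(J \right)} = J \frac{1}{30} = \frac{J}{30}$)
$1413 b{\left(h \right)} + \sqrt{-693 + \left(69 - 105\right)} = 1413 \cdot \frac{1}{30} \left(-1\right) + \sqrt{-693 + \left(69 - 105\right)} = 1413 \left(- \frac{1}{30}\right) + \sqrt{-693 - 36} = - \frac{471}{10} + \sqrt{-729} = - \frac{471}{10} + 27 i$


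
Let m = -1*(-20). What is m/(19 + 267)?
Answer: 10/143 ≈ 0.069930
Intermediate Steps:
m = 20
m/(19 + 267) = 20/(19 + 267) = 20/286 = (1/286)*20 = 10/143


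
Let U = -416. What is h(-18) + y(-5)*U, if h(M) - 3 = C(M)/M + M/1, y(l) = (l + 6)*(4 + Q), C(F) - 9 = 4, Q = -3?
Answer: -7771/18 ≈ -431.72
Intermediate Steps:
C(F) = 13 (C(F) = 9 + 4 = 13)
y(l) = 6 + l (y(l) = (l + 6)*(4 - 3) = (6 + l)*1 = 6 + l)
h(M) = 3 + M + 13/M (h(M) = 3 + (13/M + M/1) = 3 + (13/M + M*1) = 3 + (13/M + M) = 3 + (M + 13/M) = 3 + M + 13/M)
h(-18) + y(-5)*U = (3 - 18 + 13/(-18)) + (6 - 5)*(-416) = (3 - 18 + 13*(-1/18)) + 1*(-416) = (3 - 18 - 13/18) - 416 = -283/18 - 416 = -7771/18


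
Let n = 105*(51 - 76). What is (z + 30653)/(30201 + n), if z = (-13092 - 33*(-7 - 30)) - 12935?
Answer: 1949/9192 ≈ 0.21203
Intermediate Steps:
n = -2625 (n = 105*(-25) = -2625)
z = -24806 (z = (-13092 - 33*(-37)) - 12935 = (-13092 + 1221) - 12935 = -11871 - 12935 = -24806)
(z + 30653)/(30201 + n) = (-24806 + 30653)/(30201 - 2625) = 5847/27576 = 5847*(1/27576) = 1949/9192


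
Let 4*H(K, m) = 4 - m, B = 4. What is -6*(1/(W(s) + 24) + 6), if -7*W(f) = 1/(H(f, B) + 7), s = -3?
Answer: -42594/1175 ≈ -36.250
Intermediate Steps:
H(K, m) = 1 - m/4 (H(K, m) = (4 - m)/4 = 1 - m/4)
W(f) = -1/49 (W(f) = -1/(7*((1 - ¼*4) + 7)) = -1/(7*((1 - 1) + 7)) = -1/(7*(0 + 7)) = -⅐/7 = -⅐*⅐ = -1/49)
-6*(1/(W(s) + 24) + 6) = -6*(1/(-1/49 + 24) + 6) = -6*(1/(1175/49) + 6) = -6*(49/1175 + 6) = -6*7099/1175 = -42594/1175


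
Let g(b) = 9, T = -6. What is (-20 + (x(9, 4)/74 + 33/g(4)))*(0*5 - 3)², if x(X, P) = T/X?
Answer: -5442/37 ≈ -147.08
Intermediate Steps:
x(X, P) = -6/X
(-20 + (x(9, 4)/74 + 33/g(4)))*(0*5 - 3)² = (-20 + (-6/9/74 + 33/9))*(0*5 - 3)² = (-20 + (-6*⅑*(1/74) + 33*(⅑)))*(0 - 3)² = (-20 + (-⅔*1/74 + 11/3))*(-3)² = (-20 + (-1/111 + 11/3))*9 = (-20 + 406/111)*9 = -1814/111*9 = -5442/37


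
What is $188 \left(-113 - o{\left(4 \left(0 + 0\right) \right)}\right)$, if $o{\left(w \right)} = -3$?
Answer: $-20680$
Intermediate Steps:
$188 \left(-113 - o{\left(4 \left(0 + 0\right) \right)}\right) = 188 \left(-113 - -3\right) = 188 \left(-113 + 3\right) = 188 \left(-110\right) = -20680$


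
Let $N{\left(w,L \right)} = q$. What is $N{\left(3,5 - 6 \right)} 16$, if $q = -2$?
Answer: $-32$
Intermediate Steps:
$N{\left(w,L \right)} = -2$
$N{\left(3,5 - 6 \right)} 16 = \left(-2\right) 16 = -32$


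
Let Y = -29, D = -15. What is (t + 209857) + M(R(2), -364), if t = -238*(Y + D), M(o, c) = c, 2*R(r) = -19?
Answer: 219965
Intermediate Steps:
R(r) = -19/2 (R(r) = (1/2)*(-19) = -19/2)
t = 10472 (t = -238*(-29 - 15) = -238*(-44) = 10472)
(t + 209857) + M(R(2), -364) = (10472 + 209857) - 364 = 220329 - 364 = 219965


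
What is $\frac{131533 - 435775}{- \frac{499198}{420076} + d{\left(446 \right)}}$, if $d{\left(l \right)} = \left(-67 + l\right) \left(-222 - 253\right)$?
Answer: $\frac{63902381196}{37812340549} \approx 1.69$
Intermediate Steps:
$d{\left(l \right)} = 31825 - 475 l$ ($d{\left(l \right)} = \left(-67 + l\right) \left(-475\right) = 31825 - 475 l$)
$\frac{131533 - 435775}{- \frac{499198}{420076} + d{\left(446 \right)}} = \frac{131533 - 435775}{- \frac{499198}{420076} + \left(31825 - 211850\right)} = - \frac{304242}{\left(-499198\right) \frac{1}{420076} + \left(31825 - 211850\right)} = - \frac{304242}{- \frac{249599}{210038} - 180025} = - \frac{304242}{- \frac{37812340549}{210038}} = \left(-304242\right) \left(- \frac{210038}{37812340549}\right) = \frac{63902381196}{37812340549}$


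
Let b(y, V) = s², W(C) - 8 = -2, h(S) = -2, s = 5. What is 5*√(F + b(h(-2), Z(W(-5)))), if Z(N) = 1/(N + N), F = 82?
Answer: 5*√107 ≈ 51.720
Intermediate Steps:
W(C) = 6 (W(C) = 8 - 2 = 6)
Z(N) = 1/(2*N)
b(y, V) = 25 (b(y, V) = 5² = 25)
5*√(F + b(h(-2), Z(W(-5)))) = 5*√(82 + 25) = 5*√107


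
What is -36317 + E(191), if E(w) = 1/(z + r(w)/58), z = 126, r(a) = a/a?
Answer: -265440895/7309 ≈ -36317.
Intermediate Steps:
r(a) = 1
E(w) = 58/7309 (E(w) = 1/(126 + 1/58) = 1/(7309/58) = 58/7309)
-36317 + E(191) = -36317 + 58/7309 = -265440895/7309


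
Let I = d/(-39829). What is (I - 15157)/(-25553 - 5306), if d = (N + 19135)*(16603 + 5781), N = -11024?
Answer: 785244777/1229083111 ≈ 0.63889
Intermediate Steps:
d = 181556624 (d = (-11024 + 19135)*(16603 + 5781) = 8111*22384 = 181556624)
I = -181556624/39829 (I = 181556624/(-39829) = 181556624*(-1/39829) = -181556624/39829 ≈ -4558.4)
(I - 15157)/(-25553 - 5306) = (-181556624/39829 - 15157)/(-25553 - 5306) = -785244777/39829/(-30859) = -785244777/39829*(-1/30859) = 785244777/1229083111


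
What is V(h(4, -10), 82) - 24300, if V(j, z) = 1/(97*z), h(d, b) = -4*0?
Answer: -193282199/7954 ≈ -24300.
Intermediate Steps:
h(d, b) = 0
V(j, z) = 1/(97*z)
V(h(4, -10), 82) - 24300 = (1/97)/82 - 24300 = (1/97)*(1/82) - 24300 = 1/7954 - 24300 = -193282199/7954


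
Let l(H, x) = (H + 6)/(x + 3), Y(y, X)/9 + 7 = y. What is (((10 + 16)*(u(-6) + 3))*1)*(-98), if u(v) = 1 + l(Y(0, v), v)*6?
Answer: -300664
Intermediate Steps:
Y(y, X) = -63 + 9*y
l(H, x) = (6 + H)/(3 + x)
u(v) = 1 - 342/(3 + v) (u(v) = 1 + ((6 + (-63 + 9*0))/(3 + v))*6 = 1 + ((6 + (-63 + 0))/(3 + v))*6 = 1 + ((6 - 63)/(3 + v))*6 = 1 + (-57/(3 + v))*6 = 1 - 57/(3 + v)*6 = 1 - 342/(3 + v))
(((10 + 16)*(u(-6) + 3))*1)*(-98) = (((10 + 16)*((-339 - 6)/(3 - 6) + 3))*1)*(-98) = ((26*(-345/(-3) + 3))*1)*(-98) = ((26*(-⅓*(-345) + 3))*1)*(-98) = ((26*(115 + 3))*1)*(-98) = ((26*118)*1)*(-98) = (3068*1)*(-98) = 3068*(-98) = -300664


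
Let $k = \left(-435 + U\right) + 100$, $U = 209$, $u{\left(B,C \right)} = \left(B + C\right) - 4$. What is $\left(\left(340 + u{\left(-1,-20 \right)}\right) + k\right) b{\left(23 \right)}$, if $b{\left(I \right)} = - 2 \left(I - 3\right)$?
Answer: $-7560$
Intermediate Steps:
$u{\left(B,C \right)} = -4 + B + C$
$k = -126$ ($k = \left(-435 + 209\right) + 100 = -226 + 100 = -126$)
$b{\left(I \right)} = 6 - 2 I$ ($b{\left(I \right)} = - 2 \left(-3 + I\right) = 6 - 2 I$)
$\left(\left(340 + u{\left(-1,-20 \right)}\right) + k\right) b{\left(23 \right)} = \left(\left(340 - 25\right) - 126\right) \left(6 - 46\right) = \left(315 - 126\right) \left(-40\right) = 189 \left(-40\right) = -7560$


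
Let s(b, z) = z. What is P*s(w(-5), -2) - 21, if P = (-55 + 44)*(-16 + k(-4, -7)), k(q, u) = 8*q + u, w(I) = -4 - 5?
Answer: -1231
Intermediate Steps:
w(I) = -9
k(q, u) = u + 8*q
P = 605 (P = (-55 + 44)*(-16 + (-7 + 8*(-4))) = -11*(-16 + (-7 - 32)) = -11*(-16 - 39) = -11*(-55) = 605)
P*s(w(-5), -2) - 21 = 605*(-2) - 21 = -1210 - 21 = -1231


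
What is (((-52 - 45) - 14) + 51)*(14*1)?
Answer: -840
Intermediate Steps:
(((-52 - 45) - 14) + 51)*(14*1) = ((-97 - 14) + 51)*14 = (-111 + 51)*14 = -60*14 = -840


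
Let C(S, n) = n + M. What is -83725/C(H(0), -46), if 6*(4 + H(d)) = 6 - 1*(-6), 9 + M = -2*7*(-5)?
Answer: -16745/3 ≈ -5581.7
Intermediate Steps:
M = 61 (M = -9 - 2*7*(-5) = -9 - 14*(-5) = -9 + 70 = 61)
H(d) = -2 (H(d) = -4 + (6 - 1*(-6))/6 = -4 + (6 + 6)/6 = -4 + (⅙)*12 = -4 + 2 = -2)
C(S, n) = 61 + n (C(S, n) = n + 61 = 61 + n)
-83725/C(H(0), -46) = -83725/(61 - 46) = -83725/15 = -83725*1/15 = -16745/3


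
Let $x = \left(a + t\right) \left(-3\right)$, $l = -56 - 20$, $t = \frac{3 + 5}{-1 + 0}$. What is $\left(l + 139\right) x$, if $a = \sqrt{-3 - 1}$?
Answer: $1512 - 378 i \approx 1512.0 - 378.0 i$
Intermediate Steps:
$a = 2 i$ ($a = \sqrt{-4} = 2 i \approx 2.0 i$)
$t = -8$ ($t = \frac{8}{-1} = 8 \left(-1\right) = -8$)
$l = -76$ ($l = -56 - 20 = -76$)
$x = 24 - 6 i$ ($x = \left(2 i - 8\right) \left(-3\right) = \left(-8 + 2 i\right) \left(-3\right) = 24 - 6 i \approx 24.0 - 6.0 i$)
$\left(l + 139\right) x = \left(-76 + 139\right) \left(24 - 6 i\right) = 63 \left(24 - 6 i\right) = 1512 - 378 i$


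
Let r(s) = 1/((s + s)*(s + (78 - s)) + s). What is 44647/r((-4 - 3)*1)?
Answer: -49067053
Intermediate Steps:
r(s) = 1/(157*s) (r(s) = 1/((2*s)*78 + s) = 1/(156*s + s) = 1/(157*s))
44647/r((-4 - 3)*1) = 44647/((1/(157*(((-4 - 3)*1))))) = 44647/((1/(157*((-7*1))))) = 44647/(((1/157)/(-7))) = 44647/(((1/157)*(-⅐))) = 44647/(-1/1099) = 44647*(-1099) = -49067053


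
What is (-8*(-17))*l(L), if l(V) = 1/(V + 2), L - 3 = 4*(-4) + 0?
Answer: -136/11 ≈ -12.364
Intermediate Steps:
L = -13 (L = 3 + (4*(-4) + 0) = 3 + (-16 + 0) = 3 - 16 = -13)
l(V) = 1/(2 + V)
(-8*(-17))*l(L) = (-8*(-17))/(2 - 13) = 136/(-11) = 136*(-1/11) = -136/11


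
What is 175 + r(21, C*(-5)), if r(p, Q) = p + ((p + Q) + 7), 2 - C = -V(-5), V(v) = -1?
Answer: 219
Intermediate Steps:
C = 1 (C = 2 - (-1)*(-1) = 2 - 1*1 = 2 - 1 = 1)
r(p, Q) = 7 + Q + 2*p (r(p, Q) = p + ((Q + p) + 7) = p + (7 + Q + p) = 7 + Q + 2*p)
175 + r(21, C*(-5)) = 175 + (7 + 1*(-5) + 2*21) = 175 + (7 - 5 + 42) = 175 + 44 = 219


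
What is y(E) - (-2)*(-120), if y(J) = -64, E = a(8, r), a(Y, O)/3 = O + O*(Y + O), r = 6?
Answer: -304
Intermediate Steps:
a(Y, O) = 3*O + 3*O*(O + Y) (a(Y, O) = 3*(O + O*(Y + O)) = 3*(O + O*(O + Y)) = 3*O + 3*O*(O + Y))
E = 270 (E = 3*6*(1 + 6 + 8) = 3*6*15 = 270)
y(E) - (-2)*(-120) = -64 - (-2)*(-120) = -64 - 1*240 = -64 - 240 = -304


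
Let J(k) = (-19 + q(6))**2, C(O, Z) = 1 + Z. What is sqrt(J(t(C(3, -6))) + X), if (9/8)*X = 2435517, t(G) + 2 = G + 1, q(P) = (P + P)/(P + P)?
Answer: 26*sqrt(3203) ≈ 1471.5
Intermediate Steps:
q(P) = 1 (q(P) = (2*P)/((2*P)) = (2*P)*(1/(2*P)) = 1)
t(G) = -1 + G (t(G) = -2 + (G + 1) = -2 + (1 + G) = -1 + G)
X = 2164904 (X = (8/9)*2435517 = 2164904)
J(k) = 324 (J(k) = (-19 + 1)**2 = (-18)**2 = 324)
sqrt(J(t(C(3, -6))) + X) = sqrt(324 + 2164904) = sqrt(2165228) = 26*sqrt(3203)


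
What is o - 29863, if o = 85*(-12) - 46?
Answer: -30929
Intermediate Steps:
o = -1066 (o = -1020 - 46 = -1066)
o - 29863 = -1066 - 29863 = -30929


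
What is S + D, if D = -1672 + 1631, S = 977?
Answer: 936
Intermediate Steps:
D = -41
S + D = 977 - 41 = 936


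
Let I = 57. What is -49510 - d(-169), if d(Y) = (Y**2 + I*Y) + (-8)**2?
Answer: -68502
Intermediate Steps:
d(Y) = 64 + Y**2 + 57*Y (d(Y) = (Y**2 + 57*Y) + (-8)**2 = (Y**2 + 57*Y) + 64 = 64 + Y**2 + 57*Y)
-49510 - d(-169) = -49510 - (64 + (-169)**2 + 57*(-169)) = -49510 - (64 + 28561 - 9633) = -49510 - 1*18992 = -49510 - 18992 = -68502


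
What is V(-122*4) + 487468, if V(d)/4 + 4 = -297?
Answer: 486264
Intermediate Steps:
V(d) = -1204 (V(d) = -16 + 4*(-297) = -16 - 1188 = -1204)
V(-122*4) + 487468 = -1204 + 487468 = 486264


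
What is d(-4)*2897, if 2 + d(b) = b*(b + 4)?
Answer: -5794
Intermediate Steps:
d(b) = -2 + b*(4 + b) (d(b) = -2 + b*(b + 4) = -2 + b*(4 + b))
d(-4)*2897 = (-2 + (-4)² + 4*(-4))*2897 = (-2 + 16 - 16)*2897 = -2*2897 = -5794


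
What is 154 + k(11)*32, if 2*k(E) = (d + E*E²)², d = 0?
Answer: 28345130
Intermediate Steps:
k(E) = E⁶/2 (k(E) = (0 + E*E²)²/2 = (0 + E³)²/2 = (E³)²/2 = E⁶/2)
154 + k(11)*32 = 154 + ((½)*11⁶)*32 = 154 + ((½)*1771561)*32 = 154 + (1771561/2)*32 = 154 + 28344976 = 28345130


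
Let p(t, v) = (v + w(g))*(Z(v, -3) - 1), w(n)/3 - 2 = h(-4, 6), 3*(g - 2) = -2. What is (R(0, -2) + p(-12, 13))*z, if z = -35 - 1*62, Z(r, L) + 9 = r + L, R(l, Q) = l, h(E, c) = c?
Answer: 0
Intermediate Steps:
g = 4/3 (g = 2 + (1/3)*(-2) = 2 - 2/3 = 4/3 ≈ 1.3333)
w(n) = 24 (w(n) = 6 + 3*6 = 6 + 18 = 24)
Z(r, L) = -9 + L + r (Z(r, L) = -9 + (r + L) = -9 + (L + r) = -9 + L + r)
p(t, v) = (-13 + v)*(24 + v) (p(t, v) = (v + 24)*((-9 - 3 + v) - 1) = (24 + v)*((-12 + v) - 1) = (24 + v)*(-13 + v) = (-13 + v)*(24 + v))
z = -97 (z = -35 - 62 = -97)
(R(0, -2) + p(-12, 13))*z = (0 + (-312 + 13**2 + 11*13))*(-97) = (0 + (-312 + 169 + 143))*(-97) = (0 + 0)*(-97) = 0*(-97) = 0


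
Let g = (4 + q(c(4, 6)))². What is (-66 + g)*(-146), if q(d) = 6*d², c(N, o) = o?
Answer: -7056764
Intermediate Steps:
g = 48400 (g = (4 + 6*6²)² = (4 + 6*36)² = (4 + 216)² = 220² = 48400)
(-66 + g)*(-146) = (-66 + 48400)*(-146) = 48334*(-146) = -7056764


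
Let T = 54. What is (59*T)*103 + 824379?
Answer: 1152537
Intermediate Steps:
(59*T)*103 + 824379 = (59*54)*103 + 824379 = 3186*103 + 824379 = 328158 + 824379 = 1152537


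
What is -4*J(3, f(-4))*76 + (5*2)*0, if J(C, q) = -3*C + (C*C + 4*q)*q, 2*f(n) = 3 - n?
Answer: -21736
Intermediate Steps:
f(n) = 3/2 - n/2 (f(n) = (3 - n)/2 = 3/2 - n/2)
J(C, q) = -3*C + q*(C**2 + 4*q) (J(C, q) = -3*C + (C**2 + 4*q)*q = -3*C + q*(C**2 + 4*q))
-4*J(3, f(-4))*76 + (5*2)*0 = -4*(-3*3 + 4*(3/2 - 1/2*(-4))**2 + (3/2 - 1/2*(-4))*3**2)*76 + (5*2)*0 = -4*(-9 + 4*(3/2 + 2)**2 + (3/2 + 2)*9)*76 + 10*0 = -4*(-9 + 4*(7/2)**2 + (7/2)*9)*76 + 0 = -4*(-9 + 4*(49/4) + 63/2)*76 + 0 = -4*(-9 + 49 + 63/2)*76 + 0 = -4*143/2*76 + 0 = -286*76 + 0 = -21736 + 0 = -21736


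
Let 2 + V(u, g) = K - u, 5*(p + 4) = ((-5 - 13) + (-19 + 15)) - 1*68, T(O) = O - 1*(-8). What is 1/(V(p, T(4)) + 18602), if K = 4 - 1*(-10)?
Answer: 1/18636 ≈ 5.3660e-5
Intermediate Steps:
T(O) = 8 + O (T(O) = O + 8 = 8 + O)
K = 14 (K = 4 + 10 = 14)
p = -22 (p = -4 + (((-5 - 13) + (-19 + 15)) - 1*68)/5 = -4 + ((-18 - 4) - 68)/5 = -4 + (-22 - 68)/5 = -4 + (1/5)*(-90) = -4 - 18 = -22)
V(u, g) = 12 - u (V(u, g) = -2 + (14 - u) = 12 - u)
1/(V(p, T(4)) + 18602) = 1/((12 - 1*(-22)) + 18602) = 1/((12 + 22) + 18602) = 1/(34 + 18602) = 1/18636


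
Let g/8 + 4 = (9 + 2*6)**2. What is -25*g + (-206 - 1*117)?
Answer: -87723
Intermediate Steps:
g = 3496 (g = -32 + 8*(9 + 2*6)**2 = -32 + 8*(9 + 12)**2 = -32 + 8*21**2 = -32 + 8*441 = -32 + 3528 = 3496)
-25*g + (-206 - 1*117) = -25*3496 + (-206 - 1*117) = -87400 + (-206 - 117) = -87400 - 323 = -87723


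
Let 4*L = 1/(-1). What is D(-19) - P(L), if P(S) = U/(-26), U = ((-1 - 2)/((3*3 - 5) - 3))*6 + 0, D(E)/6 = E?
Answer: -1491/13 ≈ -114.69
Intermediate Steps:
D(E) = 6*E
L = -¼ (L = (¼)/(-1) = (¼)*(-1) = -¼ ≈ -0.25000)
U = -18 (U = -3/((9 - 5) - 3)*6 + 0 = -3/(4 - 3)*6 + 0 = -3/1*6 + 0 = -3*1*6 + 0 = -3*6 + 0 = -18 + 0 = -18)
P(S) = 9/13 (P(S) = -18/(-26) = -18*(-1/26) = 9/13)
D(-19) - P(L) = 6*(-19) - 1*9/13 = -114 - 9/13 = -1491/13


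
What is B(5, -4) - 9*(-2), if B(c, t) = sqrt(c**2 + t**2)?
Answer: 18 + sqrt(41) ≈ 24.403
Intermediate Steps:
B(5, -4) - 9*(-2) = sqrt(5**2 + (-4)**2) - 9*(-2) = sqrt(25 + 16) + 18 = sqrt(41) + 18 = 18 + sqrt(41)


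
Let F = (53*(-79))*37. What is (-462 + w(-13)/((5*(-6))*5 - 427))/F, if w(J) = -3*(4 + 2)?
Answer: 266556/89388263 ≈ 0.0029820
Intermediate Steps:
F = -154919 (F = -4187*37 = -154919)
w(J) = -18 (w(J) = -3*6 = -18)
(-462 + w(-13)/((5*(-6))*5 - 427))/F = (-462 - 18/((5*(-6))*5 - 427))/(-154919) = (-462 - 18/(-30*5 - 427))*(-1/154919) = (-462 - 18/(-150 - 427))*(-1/154919) = (-462 - 18/(-577))*(-1/154919) = (-462 - 18*(-1/577))*(-1/154919) = (-462 + 18/577)*(-1/154919) = -266556/577*(-1/154919) = 266556/89388263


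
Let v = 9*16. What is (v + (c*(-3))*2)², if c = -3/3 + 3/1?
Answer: 17424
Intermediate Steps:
c = 2 (c = -3*⅓ + 3*1 = -1 + 3 = 2)
v = 144
(v + (c*(-3))*2)² = (144 + (2*(-3))*2)² = (144 - 6*2)² = (144 - 12)² = 132² = 17424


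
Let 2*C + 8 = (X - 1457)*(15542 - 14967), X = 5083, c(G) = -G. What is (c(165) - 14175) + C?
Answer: 1028131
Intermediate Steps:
C = 1042471 (C = -4 + ((5083 - 1457)*(15542 - 14967))/2 = -4 + (3626*575)/2 = -4 + (½)*2084950 = -4 + 1042475 = 1042471)
(c(165) - 14175) + C = (-1*165 - 14175) + 1042471 = (-165 - 14175) + 1042471 = -14340 + 1042471 = 1028131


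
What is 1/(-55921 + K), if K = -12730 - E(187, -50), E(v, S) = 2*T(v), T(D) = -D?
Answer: -1/68277 ≈ -1.4646e-5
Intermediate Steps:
E(v, S) = -2*v (E(v, S) = 2*(-v) = -2*v)
K = -12356 (K = -12730 - (-2)*187 = -12730 - 1*(-374) = -12730 + 374 = -12356)
1/(-55921 + K) = 1/(-55921 - 12356) = 1/(-68277) = -1/68277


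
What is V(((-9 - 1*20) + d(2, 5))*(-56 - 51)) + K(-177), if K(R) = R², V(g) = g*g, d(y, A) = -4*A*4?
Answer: 136056898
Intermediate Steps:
d(y, A) = -16*A
V(g) = g²
V(((-9 - 1*20) + d(2, 5))*(-56 - 51)) + K(-177) = (((-9 - 1*20) - 16*5)*(-56 - 51))² + (-177)² = (((-9 - 20) - 80)*(-107))² + 31329 = ((-29 - 80)*(-107))² + 31329 = (-109*(-107))² + 31329 = 11663² + 31329 = 136025569 + 31329 = 136056898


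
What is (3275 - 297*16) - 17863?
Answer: -19340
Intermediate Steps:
(3275 - 297*16) - 17863 = (3275 - 4752) - 17863 = -1477 - 17863 = -19340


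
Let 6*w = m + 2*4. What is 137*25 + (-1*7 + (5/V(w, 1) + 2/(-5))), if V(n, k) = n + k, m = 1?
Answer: 17098/5 ≈ 3419.6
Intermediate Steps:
w = 3/2 (w = (1 + 2*4)/6 = (1 + 8)/6 = (1/6)*9 = 3/2 ≈ 1.5000)
V(n, k) = k + n
137*25 + (-1*7 + (5/V(w, 1) + 2/(-5))) = 137*25 + (-1*7 + (5/(1 + 3/2) + 2/(-5))) = 3425 + (-7 + (5/(5/2) + 2*(-1/5))) = 3425 + (-7 + (5*(2/5) - 2/5)) = 3425 + (-7 + (2 - 2/5)) = 3425 + (-7 + 8/5) = 3425 - 27/5 = 17098/5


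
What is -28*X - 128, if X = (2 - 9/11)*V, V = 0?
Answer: -128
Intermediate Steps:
X = 0 (X = (2 - 9/11)*0 = (13/11)*0 = 0)
-28*X - 128 = -28*0 - 128 = 0 - 128 = -128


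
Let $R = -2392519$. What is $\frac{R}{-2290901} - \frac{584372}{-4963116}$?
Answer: $\frac{3303271932094}{2842501851879} \approx 1.1621$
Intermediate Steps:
$\frac{R}{-2290901} - \frac{584372}{-4963116} = - \frac{2392519}{-2290901} - \frac{584372}{-4963116} = \left(-2392519\right) \left(- \frac{1}{2290901}\right) - - \frac{146093}{1240779} = \frac{2392519}{2290901} + \frac{146093}{1240779} = \frac{3303271932094}{2842501851879}$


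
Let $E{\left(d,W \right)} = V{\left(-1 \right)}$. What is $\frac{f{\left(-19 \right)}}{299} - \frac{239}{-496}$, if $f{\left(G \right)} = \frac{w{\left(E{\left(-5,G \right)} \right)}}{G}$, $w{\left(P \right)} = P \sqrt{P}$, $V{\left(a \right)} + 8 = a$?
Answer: $\frac{239}{496} + \frac{27 i}{5681} \approx 0.48185 + 0.0047527 i$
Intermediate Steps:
$V{\left(a \right)} = -8 + a$
$E{\left(d,W \right)} = -9$ ($E{\left(d,W \right)} = -8 - 1 = -9$)
$w{\left(P \right)} = P^{\frac{3}{2}}$
$f{\left(G \right)} = - \frac{27 i}{G}$ ($f{\left(G \right)} = \frac{\left(-9\right)^{\frac{3}{2}}}{G} = \frac{\left(-27\right) i}{G} = - \frac{27 i}{G}$)
$\frac{f{\left(-19 \right)}}{299} - \frac{239}{-496} = \frac{\left(-27\right) i \frac{1}{-19}}{299} - \frac{239}{-496} = \left(-27\right) i \left(- \frac{1}{19}\right) \frac{1}{299} - - \frac{239}{496} = \frac{27 i}{19} \cdot \frac{1}{299} + \frac{239}{496} = \frac{27 i}{5681} + \frac{239}{496} = \frac{239}{496} + \frac{27 i}{5681}$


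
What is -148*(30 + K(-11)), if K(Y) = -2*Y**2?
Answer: 31376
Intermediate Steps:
-148*(30 + K(-11)) = -148*(30 - 2*(-11)**2) = -148*(30 - 2*121) = -148*(30 - 242) = -148*(-212) = 31376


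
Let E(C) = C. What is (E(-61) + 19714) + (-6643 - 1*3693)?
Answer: 9317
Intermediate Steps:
(E(-61) + 19714) + (-6643 - 1*3693) = (-61 + 19714) + (-6643 - 1*3693) = 19653 + (-6643 - 3693) = 19653 - 10336 = 9317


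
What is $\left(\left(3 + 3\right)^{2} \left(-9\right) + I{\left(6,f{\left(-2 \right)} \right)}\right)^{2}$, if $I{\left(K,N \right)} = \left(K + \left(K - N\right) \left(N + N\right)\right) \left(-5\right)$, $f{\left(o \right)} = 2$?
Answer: $188356$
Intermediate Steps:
$I{\left(K,N \right)} = - 5 K - 10 N \left(K - N\right)$ ($I{\left(K,N \right)} = \left(K + \left(K - N\right) 2 N\right) \left(-5\right) = \left(K + 2 N \left(K - N\right)\right) \left(-5\right) = - 5 K - 10 N \left(K - N\right)$)
$\left(\left(3 + 3\right)^{2} \left(-9\right) + I{\left(6,f{\left(-2 \right)} \right)}\right)^{2} = \left(\left(3 + 3\right)^{2} \left(-9\right) - \left(30 - 40 + 120\right)\right)^{2} = \left(6^{2} \left(-9\right) - 110\right)^{2} = \left(36 \left(-9\right) - 110\right)^{2} = \left(-324 - 110\right)^{2} = \left(-434\right)^{2} = 188356$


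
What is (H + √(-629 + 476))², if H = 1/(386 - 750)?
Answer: (1 - 1092*I*√17)²/132496 ≈ -153.0 - 0.067963*I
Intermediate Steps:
H = -1/364 (H = 1/(-364) = -1/364 ≈ -0.0027473)
(H + √(-629 + 476))² = (-1/364 + √(-629 + 476))² = (-1/364 + √(-153))² = (-1/364 + 3*I*√17)²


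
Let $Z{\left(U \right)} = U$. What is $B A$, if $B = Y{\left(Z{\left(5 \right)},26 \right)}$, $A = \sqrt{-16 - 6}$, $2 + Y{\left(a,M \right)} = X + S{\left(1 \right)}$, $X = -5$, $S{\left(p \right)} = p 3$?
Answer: $- 4 i \sqrt{22} \approx - 18.762 i$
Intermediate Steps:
$S{\left(p \right)} = 3 p$
$Y{\left(a,M \right)} = -4$ ($Y{\left(a,M \right)} = -2 + \left(-5 + 3 \cdot 1\right) = -2 + \left(-5 + 3\right) = -2 - 2 = -4$)
$A = i \sqrt{22}$ ($A = \sqrt{-22} = i \sqrt{22} \approx 4.6904 i$)
$B = -4$
$B A = - 4 i \sqrt{22}$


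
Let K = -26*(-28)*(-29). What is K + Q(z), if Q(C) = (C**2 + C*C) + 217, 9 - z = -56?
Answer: -12445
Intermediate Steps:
z = 65 (z = 9 - 1*(-56) = 9 + 56 = 65)
K = -21112 (K = 728*(-29) = -21112)
Q(C) = 217 + 2*C**2 (Q(C) = (C**2 + C**2) + 217 = 2*C**2 + 217 = 217 + 2*C**2)
K + Q(z) = -21112 + (217 + 2*65**2) = -21112 + (217 + 2*4225) = -21112 + (217 + 8450) = -21112 + 8667 = -12445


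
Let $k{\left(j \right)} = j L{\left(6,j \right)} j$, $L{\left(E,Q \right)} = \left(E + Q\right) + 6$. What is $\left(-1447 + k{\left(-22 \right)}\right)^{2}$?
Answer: $39526369$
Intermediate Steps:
$L{\left(E,Q \right)} = 6 + E + Q$
$k{\left(j \right)} = j^{2} \left(12 + j\right)$ ($k{\left(j \right)} = j \left(6 + 6 + j\right) j = j \left(12 + j\right) j = j^{2} \left(12 + j\right)$)
$\left(-1447 + k{\left(-22 \right)}\right)^{2} = \left(-1447 + \left(-22\right)^{2} \left(12 - 22\right)\right)^{2} = \left(-1447 + 484 \left(-10\right)\right)^{2} = \left(-1447 - 4840\right)^{2} = \left(-6287\right)^{2} = 39526369$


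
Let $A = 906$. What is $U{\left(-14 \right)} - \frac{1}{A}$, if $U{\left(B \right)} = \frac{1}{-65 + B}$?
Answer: $- \frac{985}{71574} \approx -0.013762$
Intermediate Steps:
$U{\left(-14 \right)} - \frac{1}{A} = \frac{1}{-65 - 14} - \frac{1}{906} = \frac{1}{-79} - \frac{1}{906} = - \frac{1}{79} - \frac{1}{906} = - \frac{985}{71574}$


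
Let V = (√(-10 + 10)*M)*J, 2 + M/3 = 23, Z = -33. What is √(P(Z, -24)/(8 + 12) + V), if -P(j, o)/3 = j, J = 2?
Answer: 3*√55/10 ≈ 2.2249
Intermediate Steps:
P(j, o) = -3*j
M = 63 (M = -6 + 3*23 = -6 + 69 = 63)
V = 0 (V = (√(-10 + 10)*63)*2 = (√0*63)*2 = (0*63)*2 = 0*2 = 0)
√(P(Z, -24)/(8 + 12) + V) = √((-3*(-33))/(8 + 12) + 0) = √(99/20 + 0) = √(99/20) = 3*√55/10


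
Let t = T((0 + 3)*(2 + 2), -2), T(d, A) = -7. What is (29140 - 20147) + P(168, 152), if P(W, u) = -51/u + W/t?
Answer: 1363237/152 ≈ 8968.7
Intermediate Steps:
t = -7
P(W, u) = -51/u - W/7 (P(W, u) = -51/u + W/(-7) = -51/u + W*(-1/7) = -51/u - W/7)
(29140 - 20147) + P(168, 152) = (29140 - 20147) + (-51/152 - 1/7*168) = 8993 + (-51*1/152 - 24) = 8993 + (-51/152 - 24) = 8993 - 3699/152 = 1363237/152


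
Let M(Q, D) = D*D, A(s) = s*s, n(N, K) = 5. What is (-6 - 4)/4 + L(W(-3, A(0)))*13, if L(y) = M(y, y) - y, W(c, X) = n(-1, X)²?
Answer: 15595/2 ≈ 7797.5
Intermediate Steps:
A(s) = s²
W(c, X) = 25 (W(c, X) = 5² = 25)
M(Q, D) = D²
L(y) = y² - y
(-6 - 4)/4 + L(W(-3, A(0)))*13 = (-6 - 4)/4 + (25*(-1 + 25))*13 = -10*¼ + (25*24)*13 = -5/2 + 600*13 = -5/2 + 7800 = 15595/2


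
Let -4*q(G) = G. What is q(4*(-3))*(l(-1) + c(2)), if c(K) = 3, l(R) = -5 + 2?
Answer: 0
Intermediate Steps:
l(R) = -3
q(G) = -G/4
q(4*(-3))*(l(-1) + c(2)) = (-(-3))*(-3 + 3) = -¼*(-12)*0 = 3*0 = 0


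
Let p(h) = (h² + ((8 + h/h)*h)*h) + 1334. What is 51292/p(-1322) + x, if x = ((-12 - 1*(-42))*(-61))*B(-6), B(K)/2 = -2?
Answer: 63970142486/8739087 ≈ 7320.0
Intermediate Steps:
B(K) = -4 (B(K) = 2*(-2) = -4)
p(h) = 1334 + 10*h² (p(h) = (h² + ((8 + 1)*h)*h) + 1334 = (h² + (9*h)*h) + 1334 = (h² + 9*h²) + 1334 = 10*h² + 1334 = 1334 + 10*h²)
x = 7320 (x = ((-12 - 1*(-42))*(-61))*(-4) = ((-12 + 42)*(-61))*(-4) = (30*(-61))*(-4) = -1830*(-4) = 7320)
51292/p(-1322) + x = 51292/(1334 + 10*(-1322)²) + 7320 = 51292/(1334 + 10*1747684) + 7320 = 51292/(1334 + 17476840) + 7320 = 51292/17478174 + 7320 = 51292*(1/17478174) + 7320 = 25646/8739087 + 7320 = 63970142486/8739087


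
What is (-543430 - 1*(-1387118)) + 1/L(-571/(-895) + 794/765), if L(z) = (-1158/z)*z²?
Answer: 74736206511107/88582754 ≈ 8.4369e+5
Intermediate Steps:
L(z) = -1158*z
(-543430 - 1*(-1387118)) + 1/L(-571/(-895) + 794/765) = (-543430 - 1*(-1387118)) + 1/(-1158*(-571/(-895) + 794/765)) = (-543430 + 1387118) + 1/(-1158*(-571*(-1/895) + 794*(1/765))) = 843688 + 1/(-1158*(571/895 + 794/765)) = 843688 + 1/(-1158*229489/136935) = 843688 + 1/(-88582754/45645) = 843688 - 45645/88582754 = 74736206511107/88582754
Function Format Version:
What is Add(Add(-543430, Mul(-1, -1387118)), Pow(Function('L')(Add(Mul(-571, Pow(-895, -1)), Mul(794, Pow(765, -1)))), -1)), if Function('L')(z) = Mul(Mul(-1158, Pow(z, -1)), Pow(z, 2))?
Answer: Rational(74736206511107, 88582754) ≈ 8.4369e+5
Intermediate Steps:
Function('L')(z) = Mul(-1158, z)
Add(Add(-543430, Mul(-1, -1387118)), Pow(Function('L')(Add(Mul(-571, Pow(-895, -1)), Mul(794, Pow(765, -1)))), -1)) = Add(Add(-543430, Mul(-1, -1387118)), Pow(Mul(-1158, Add(Mul(-571, Pow(-895, -1)), Mul(794, Pow(765, -1)))), -1)) = Add(Add(-543430, 1387118), Pow(Mul(-1158, Add(Mul(-571, Rational(-1, 895)), Mul(794, Rational(1, 765)))), -1)) = Add(843688, Pow(Mul(-1158, Add(Rational(571, 895), Rational(794, 765))), -1)) = Add(843688, Pow(Mul(-1158, Rational(229489, 136935)), -1)) = Add(843688, Pow(Rational(-88582754, 45645), -1)) = Add(843688, Rational(-45645, 88582754)) = Rational(74736206511107, 88582754)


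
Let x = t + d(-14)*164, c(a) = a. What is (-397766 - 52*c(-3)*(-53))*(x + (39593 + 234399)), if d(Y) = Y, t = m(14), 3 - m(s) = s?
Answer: -110313347290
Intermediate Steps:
m(s) = 3 - s
t = -11 (t = 3 - 1*14 = 3 - 14 = -11)
x = -2307 (x = -11 - 14*164 = -11 - 2296 = -2307)
(-397766 - 52*c(-3)*(-53))*(x + (39593 + 234399)) = (-397766 - 52*(-3)*(-53))*(-2307 + (39593 + 234399)) = (-397766 + 156*(-53))*(-2307 + 273992) = (-397766 - 8268)*271685 = -406034*271685 = -110313347290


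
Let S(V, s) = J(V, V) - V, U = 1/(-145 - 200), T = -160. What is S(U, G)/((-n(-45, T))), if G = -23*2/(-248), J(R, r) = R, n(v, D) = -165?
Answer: 0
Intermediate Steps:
G = 23/124 (G = -46*(-1/248) = 23/124 ≈ 0.18548)
U = -1/345 (U = 1/(-345) = -1/345 ≈ -0.0028986)
S(V, s) = 0 (S(V, s) = V - V = 0)
S(U, G)/((-n(-45, T))) = 0/((-1*(-165))) = 0/165 = 0*(1/165) = 0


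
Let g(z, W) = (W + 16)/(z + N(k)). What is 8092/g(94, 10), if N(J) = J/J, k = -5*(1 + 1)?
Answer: 384370/13 ≈ 29567.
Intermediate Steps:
k = -10 (k = -5*2 = -10)
N(J) = 1
g(z, W) = (16 + W)/(1 + z) (g(z, W) = (W + 16)/(z + 1) = (16 + W)/(1 + z))
8092/g(94, 10) = 8092/(((16 + 10)/(1 + 94))) = 8092/((26/95)) = 8092/(((1/95)*26)) = 8092/(26/95) = 8092*(95/26) = 384370/13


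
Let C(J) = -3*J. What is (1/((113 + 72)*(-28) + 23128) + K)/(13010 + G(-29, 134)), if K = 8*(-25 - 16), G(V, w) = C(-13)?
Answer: -5886943/234203452 ≈ -0.025136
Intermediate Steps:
G(V, w) = 39 (G(V, w) = -3*(-13) = 39)
K = -328 (K = 8*(-41) = -328)
(1/((113 + 72)*(-28) + 23128) + K)/(13010 + G(-29, 134)) = (1/((113 + 72)*(-28) + 23128) - 328)/(13010 + 39) = (1/(185*(-28) + 23128) - 328)/13049 = (1/(-5180 + 23128) - 328)*(1/13049) = (1/17948 - 328)*(1/13049) = -5886943/17948*1/13049 = -5886943/234203452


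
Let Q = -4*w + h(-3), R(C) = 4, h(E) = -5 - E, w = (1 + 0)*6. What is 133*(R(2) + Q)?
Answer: -2926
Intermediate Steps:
w = 6 (w = 1*6 = 6)
Q = -26 (Q = -4*6 + (-5 - 1*(-3)) = -24 + (-5 + 3) = -24 - 2 = -26)
133*(R(2) + Q) = 133*(4 - 26) = 133*(-22) = -2926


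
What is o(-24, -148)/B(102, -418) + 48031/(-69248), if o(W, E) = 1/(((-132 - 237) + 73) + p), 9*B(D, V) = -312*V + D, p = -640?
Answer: -40747919705/58747718016 ≈ -0.69361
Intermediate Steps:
B(D, V) = -104*V/3 + D/9 (B(D, V) = (-312*V + D)/9 = (D - 312*V)/9 = -104*V/3 + D/9)
o(W, E) = -1/936 (o(W, E) = 1/(((-132 - 237) + 73) - 640) = 1/((-369 + 73) - 640) = 1/(-296 - 640) = 1/(-936) = -1/936)
o(-24, -148)/B(102, -418) + 48031/(-69248) = -1/(936*(-104/3*(-418) + (⅑)*102)) + 48031/(-69248) = -1/(936*(43472/3 + 34/3)) + 48031*(-1/69248) = -1/936/14502 - 48031/69248 = -1/936*1/14502 - 48031/69248 = -1/13573872 - 48031/69248 = -40747919705/58747718016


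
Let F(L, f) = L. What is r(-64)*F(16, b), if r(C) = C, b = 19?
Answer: -1024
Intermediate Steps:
r(-64)*F(16, b) = -64*16 = -1024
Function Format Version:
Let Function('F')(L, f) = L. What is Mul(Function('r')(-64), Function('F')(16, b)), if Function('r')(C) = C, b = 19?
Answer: -1024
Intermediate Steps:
Mul(Function('r')(-64), Function('F')(16, b)) = Mul(-64, 16) = -1024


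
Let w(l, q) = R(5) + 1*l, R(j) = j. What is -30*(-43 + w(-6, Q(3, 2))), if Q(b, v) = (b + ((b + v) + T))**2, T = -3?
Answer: 1320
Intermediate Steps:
Q(b, v) = (-3 + v + 2*b)**2 (Q(b, v) = (b + ((b + v) - 3))**2 = (b + (-3 + b + v))**2 = (-3 + v + 2*b)**2)
w(l, q) = 5 + l (w(l, q) = 5 + 1*l = 5 + l)
-30*(-43 + w(-6, Q(3, 2))) = -30*(-43 + (5 - 6)) = -30*(-43 - 1) = -30*(-44) = 1320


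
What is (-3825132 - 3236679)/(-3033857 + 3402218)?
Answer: -2353937/122787 ≈ -19.171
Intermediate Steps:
(-3825132 - 3236679)/(-3033857 + 3402218) = -7061811/368361 = -7061811*1/368361 = -2353937/122787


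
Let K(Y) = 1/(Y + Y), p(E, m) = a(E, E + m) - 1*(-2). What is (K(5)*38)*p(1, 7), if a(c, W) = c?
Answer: 57/5 ≈ 11.400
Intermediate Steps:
p(E, m) = 2 + E (p(E, m) = E - 1*(-2) = E + 2 = 2 + E)
K(Y) = 1/(2*Y)
(K(5)*38)*p(1, 7) = (((½)/5)*38)*(2 + 1) = (((½)*(⅕))*38)*3 = ((⅒)*38)*3 = (19/5)*3 = 57/5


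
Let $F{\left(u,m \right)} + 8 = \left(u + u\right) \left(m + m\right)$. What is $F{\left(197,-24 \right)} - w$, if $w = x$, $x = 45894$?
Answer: $-64814$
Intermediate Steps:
$F{\left(u,m \right)} = -8 + 4 m u$ ($F{\left(u,m \right)} = -8 + \left(u + u\right) \left(m + m\right) = -8 + 2 u 2 m = -8 + 4 m u$)
$w = 45894$
$F{\left(197,-24 \right)} - w = \left(-8 + 4 \left(-24\right) 197\right) - 45894 = \left(-8 - 18912\right) - 45894 = -18920 - 45894 = -64814$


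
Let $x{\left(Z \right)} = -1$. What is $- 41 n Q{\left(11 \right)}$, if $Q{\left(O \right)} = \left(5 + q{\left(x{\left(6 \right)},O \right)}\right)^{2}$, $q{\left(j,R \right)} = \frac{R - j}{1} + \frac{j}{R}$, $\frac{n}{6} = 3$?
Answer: $- \frac{25531848}{121} \approx -2.1101 \cdot 10^{5}$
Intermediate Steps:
$n = 18$ ($n = 6 \cdot 3 = 18$)
$q{\left(j,R \right)} = R - j + \frac{j}{R}$ ($q{\left(j,R \right)} = \left(R - j\right) 1 + \frac{j}{R} = \left(R - j\right) + \frac{j}{R} = R - j + \frac{j}{R}$)
$Q{\left(O \right)} = \left(6 + O - \frac{1}{O}\right)^{2}$ ($Q{\left(O \right)} = \left(5 - \left(-1 + \frac{1}{O} - O\right)\right)^{2} = \left(5 + \left(O + 1 - \frac{1}{O}\right)\right)^{2} = \left(5 + \left(1 + O - \frac{1}{O}\right)\right)^{2} = \left(6 + O - \frac{1}{O}\right)^{2}$)
$- 41 n Q{\left(11 \right)} = \left(-41\right) 18 \frac{\left(-1 + 11 \left(6 + 11\right)\right)^{2}}{121} = - 738 \frac{\left(-1 + 11 \cdot 17\right)^{2}}{121} = - 738 \frac{\left(-1 + 187\right)^{2}}{121} = - 738 \frac{186^{2}}{121} = - 738 \cdot \frac{1}{121} \cdot 34596 = \left(-738\right) \frac{34596}{121} = - \frac{25531848}{121}$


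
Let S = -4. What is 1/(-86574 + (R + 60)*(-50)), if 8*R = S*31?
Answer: -1/88799 ≈ -1.1261e-5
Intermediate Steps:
R = -31/2 (R = (-4*31)/8 = (⅛)*(-124) = -31/2 ≈ -15.500)
1/(-86574 + (R + 60)*(-50)) = 1/(-86574 + (-31/2 + 60)*(-50)) = 1/(-86574 + (89/2)*(-50)) = 1/(-86574 - 2225) = 1/(-88799) = -1/88799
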